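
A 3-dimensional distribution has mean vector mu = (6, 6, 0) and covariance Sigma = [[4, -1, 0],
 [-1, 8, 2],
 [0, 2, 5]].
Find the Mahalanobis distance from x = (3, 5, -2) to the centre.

Step 1 — centre the observation: (x - mu) = (-3, -1, -2).

Step 2 — invert Sigma (cofactor / det for 3×3, or solve directly):
  Sigma^{-1} = [[0.259, 0.036, -0.0144],
 [0.036, 0.1439, -0.0576],
 [-0.0144, -0.0576, 0.223]].

Step 3 — form the quadratic (x - mu)^T · Sigma^{-1} · (x - mu):
  Sigma^{-1} · (x - mu) = (-0.7842, -0.1367, -0.3453).
  (x - mu)^T · [Sigma^{-1} · (x - mu)] = (-3)·(-0.7842) + (-1)·(-0.1367) + (-2)·(-0.3453) = 3.1799.

Step 4 — take square root: d = √(3.1799) ≈ 1.7832.

d(x, mu) = √(3.1799) ≈ 1.7832


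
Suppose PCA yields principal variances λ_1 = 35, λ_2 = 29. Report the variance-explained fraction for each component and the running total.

Step 1 — total variance = trace(Sigma) = Σ λ_i = 35 + 29 = 64.

Step 2 — fraction explained by component i = λ_i / Σ λ:
  PC1: 35/64 = 0.5469
  PC2: 29/64 = 0.4531

Step 3 — cumulative fraction after k components = (λ_1 + ... + λ_k) / Σ λ:
  k = 1: 35/64 = 0.5469
  k = 2: (35 + 29)/64 = 64/64 = 1

Summary (fraction, with percent):

explained: PC1 0.5469 (54.69%), PC2 0.4531 (45.31%);  cumulative: 0.5469, 1


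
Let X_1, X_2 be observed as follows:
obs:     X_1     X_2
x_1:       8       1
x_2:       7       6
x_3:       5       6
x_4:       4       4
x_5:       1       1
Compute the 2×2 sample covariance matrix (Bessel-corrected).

Step 1 — column means:
  mean(X_1) = (8 + 7 + 5 + 4 + 1) / 5 = 25/5 = 5
  mean(X_2) = (1 + 6 + 6 + 4 + 1) / 5 = 18/5 = 3.6

Step 2 — sample covariance S[i,j] = (1/(n-1)) · Σ_k (x_{k,i} - mean_i) · (x_{k,j} - mean_j), with n-1 = 4.
  S[X_1,X_1] = ((3)·(3) + (2)·(2) + (0)·(0) + (-1)·(-1) + (-4)·(-4)) / 4 = 30/4 = 7.5
  S[X_1,X_2] = ((3)·(-2.6) + (2)·(2.4) + (0)·(2.4) + (-1)·(0.4) + (-4)·(-2.6)) / 4 = 7/4 = 1.75
  S[X_2,X_2] = ((-2.6)·(-2.6) + (2.4)·(2.4) + (2.4)·(2.4) + (0.4)·(0.4) + (-2.6)·(-2.6)) / 4 = 25.2/4 = 6.3

S is symmetric (S[j,i] = S[i,j]). Assembling:

S = [[7.5, 1.75],
 [1.75, 6.3]]


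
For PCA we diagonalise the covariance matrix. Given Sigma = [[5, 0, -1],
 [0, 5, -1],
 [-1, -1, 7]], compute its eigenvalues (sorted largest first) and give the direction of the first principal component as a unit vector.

Step 1 — characteristic polynomial p(λ) = det(λI - Sigma) = λ³ - tr·λ² + c_1·λ - det, where tr = trace, c_1 = sum of the principal 2×2 minors, det = det(Sigma):
  tr = 5 + 5 + 7 = 17,
  c_1 = (5·5 - (0)²) + (5·7 - (-1)²) + (5·7 - (-1)²) = 25 + 34 + 34 = 93,
  det = 5·(5·7 - (-1)²) - (0)·((0)·7 - (-1)·(-1)) + (-1)·((0)·(-1) - 5·(-1)) = 5·(34) - (0)·(-1) + (-1)·(5) = 165.
  So p(λ) = λ³ - 17λ² + 93λ - 165.
Step 2 — look for an integer root (rational root theorem: any rational root is an integer divisor of 165). Testing λ = 5:
  p(5) = 125 - 425 + 465 - 165 = 0  ✓
  Dividing out (λ - 5): p(λ) = (λ - 5)(λ² - 12λ + 33).
Step 3 — remaining eigenvalues from the quadratic λ² - 12λ + 33 = 0:
  Δ = 12² - 4·33 = 144 - 132 = 12,  λ = (12 ± √12)/2 = (12 ± 3.4641)/2 ≈ 7.7321 or 4.2679.
  Sorted: λ_1 = 7.7321,  λ_2 = 5,  λ_3 = 4.2679  (check: sum = 17 = tr ✓).

Step 4 — unit eigenvector for λ_1 ≈ 7.7321: v spans the null space of (Sigma - λ_1 I), whose rows are
  r_1 = (-2.7321, 0, -1),  r_2 = (0, -2.7321, -1),  r_3 = (-1, -1, -0.7321).
  v is orthogonal to every row, so take v ∝ r_1 × r_2 = ((0)·(-1) - (-1)·(-2.7321), (-1)·(0) - (-2.7321)·(-1), (-2.7321)·(-2.7321) - (0)·(0)) ≈ (-2.7321, -2.7321, 7.4641).
  Rescale (multiply by -1 so the first nonzero entry is positive): u = (2.7321, 2.7321, -7.4641).
  ||u|| = √((2.7321)² + (2.7321)² + (-7.4641)²) = √(70.641) ≈ 8.4048,  v_1 = u/||u|| ≈ (0.3251, 0.3251, -0.8881) (||v_1|| = 1).

λ_1 = 7.7321,  λ_2 = 5,  λ_3 = 4.2679;  v_1 ≈ (0.3251, 0.3251, -0.8881)


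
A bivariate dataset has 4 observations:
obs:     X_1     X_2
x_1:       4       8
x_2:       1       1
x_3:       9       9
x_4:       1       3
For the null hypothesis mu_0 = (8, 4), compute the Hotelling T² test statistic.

Step 1 — sample mean vector:
  mean(X_1) = (4 + 1 + 9 + 1) / 4 = 15/4 = 3.75
  mean(X_2) = (8 + 1 + 9 + 3) / 4 = 21/4 = 5.25
  x̄ = (3.75, 5.25),  deviation x̄ - mu_0 = (3.75, 5.25) - (8, 4) = (-4.25, 1.25).

Step 2 — sample covariance matrix, S[i,j] = (1/(n-1)) · Σ_k (x_{k,i} - mean_i) · (x_{k,j} - mean_j), divisor n-1 = 3:
  S[X_1,X_1] = ((0.25)·(0.25) + (-2.75)·(-2.75) + (5.25)·(5.25) + (-2.75)·(-2.75)) / 3 = 42.75/3 = 14.25
  S[X_1,X_2] = ((0.25)·(2.75) + (-2.75)·(-4.25) + (5.25)·(3.75) + (-2.75)·(-2.25)) / 3 = 38.25/3 = 12.75
  S[X_2,X_2] = ((2.75)·(2.75) + (-4.25)·(-4.25) + (3.75)·(3.75) + (-2.25)·(-2.25)) / 3 = 44.75/3 = 14.9167
  S = [[14.25, 12.75],
 [12.75, 14.9167]].

Step 3 — invert S. det(S) = 14.25·14.9167 - (12.75)² = 50.
  S^{-1} = (1/det) · [[d, -b], [-b, a]] = [[0.2983, -0.255],
 [-0.255, 0.285]].

Step 4 — quadratic form (x̄ - mu_0)^T · S^{-1} · (x̄ - mu_0):
  S^{-1} · (x̄ - mu_0) = (-1.5867, 1.44),
  (x̄ - mu_0)^T · [...] = (-4.25)·(-1.5867) + (1.25)·(1.44) = 8.5433.

Step 5 — scale by n: T² = 4 · 8.5433 = 34.1733.

T² ≈ 34.1733


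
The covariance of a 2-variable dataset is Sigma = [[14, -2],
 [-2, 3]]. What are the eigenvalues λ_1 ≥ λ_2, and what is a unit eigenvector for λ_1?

Step 1 — characteristic polynomial of 2×2 Sigma:
  det(Sigma - λI) = λ² - trace · λ + det = 0.
  trace = 14 + 3 = 17, det = 14·3 - (-2)² = 38.
Step 2 — discriminant:
  Δ = trace² - 4·det = 289 - 152 = 137.
Step 3 — eigenvalues:
  λ = (trace ± √Δ)/2 = (17 ± 11.7047)/2,
  λ_1 = 14.3523,  λ_2 = 2.6477.

Step 4 — unit eigenvector for λ_1: solve (Sigma - λ_1 I)v = 0. First row:
  (14 - 14.3523)·v_x + (-2)·v_y = 0, i.e. (-0.3523)·v_x + (-2)·v_y = 0,
  so v ∝ (b, λ_1 - a) = (-2, 0.3523); multiply by -1 so the first entry is positive: u = (2, -0.3523).
  ||u|| = √((2)² + (-0.3523)²) = √(4.1242) ≈ 2.0308,
  v_1 = u/||u|| ≈ (0.9848, -0.1735) (||v_1|| = 1).

λ_1 = 14.3523,  λ_2 = 2.6477;  v_1 ≈ (0.9848, -0.1735)


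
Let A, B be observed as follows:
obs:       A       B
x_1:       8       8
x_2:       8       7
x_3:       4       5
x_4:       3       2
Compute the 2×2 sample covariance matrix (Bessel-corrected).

Step 1 — column means:
  mean(A) = (8 + 8 + 4 + 3) / 4 = 23/4 = 5.75
  mean(B) = (8 + 7 + 5 + 2) / 4 = 22/4 = 5.5

Step 2 — sample covariance S[i,j] = (1/(n-1)) · Σ_k (x_{k,i} - mean_i) · (x_{k,j} - mean_j), with n-1 = 3.
  S[A,A] = ((2.25)·(2.25) + (2.25)·(2.25) + (-1.75)·(-1.75) + (-2.75)·(-2.75)) / 3 = 20.75/3 = 6.9167
  S[A,B] = ((2.25)·(2.5) + (2.25)·(1.5) + (-1.75)·(-0.5) + (-2.75)·(-3.5)) / 3 = 19.5/3 = 6.5
  S[B,B] = ((2.5)·(2.5) + (1.5)·(1.5) + (-0.5)·(-0.5) + (-3.5)·(-3.5)) / 3 = 21/3 = 7

S is symmetric (S[j,i] = S[i,j]). Assembling:

S = [[6.9167, 6.5],
 [6.5, 7]]


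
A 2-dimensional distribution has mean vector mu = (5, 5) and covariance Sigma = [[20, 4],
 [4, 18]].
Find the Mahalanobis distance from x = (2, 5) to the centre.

Step 1 — centre the observation: (x - mu) = (-3, 0).

Step 2 — invert Sigma. det(Sigma) = 20·18 - (4)² = 344.
  Sigma^{-1} = (1/det) · [[d, -b], [-b, a]] = [[0.0523, -0.0116],
 [-0.0116, 0.0581]].

Step 3 — form the quadratic (x - mu)^T · Sigma^{-1} · (x - mu):
  Sigma^{-1} · (x - mu) = (-0.157, 0.0349).
  (x - mu)^T · [Sigma^{-1} · (x - mu)] = (-3)·(-0.157) + (0)·(0.0349) = 0.4709.

Step 4 — take square root: d = √(0.4709) ≈ 0.6862.

d(x, mu) = √(0.4709) ≈ 0.6862


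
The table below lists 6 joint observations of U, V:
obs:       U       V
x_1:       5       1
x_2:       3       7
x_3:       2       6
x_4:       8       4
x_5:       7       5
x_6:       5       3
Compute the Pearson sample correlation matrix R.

Step 1 — column means:
  mean(U) = (5 + 3 + 2 + 8 + 7 + 5) / 6 = 30/6 = 5
  mean(V) = (1 + 7 + 6 + 4 + 5 + 3) / 6 = 26/6 = 4.3333

Step 2 — sample variances and covariances s[i,j] = (1/(n-1)) · Σ_k (x_{k,i} - mean_i) · (x_{k,j} - mean_j), with n-1 = 5:
  s[U,U] = ((0)·(0) + (-2)·(-2) + (-3)·(-3) + (3)·(3) + (2)·(2) + (0)·(0)) / 5 = 26/5 = 5.2
  s[U,V] = ((0)·(-3.3333) + (-2)·(2.6667) + (-3)·(1.6667) + (3)·(-0.3333) + (2)·(0.6667) + (0)·(-1.3333)) / 5 = -10/5 = -2
  s[V,V] = ((-3.3333)·(-3.3333) + (2.6667)·(2.6667) + (1.6667)·(1.6667) + (-0.3333)·(-0.3333) + (0.6667)·(0.6667) + (-1.3333)·(-1.3333)) / 5 = 23.3333/5 = 4.6667
  Sample standard deviations s_i = √(s[i,i]):
  s(U) = √(5.2) = 2.2804
  s(V) = √(4.6667) = 2.1602

Step 3 — r_{ij} = s_{ij} / (s_i · s_j):
  r[U,U] = 1 (diagonal).
  r[U,V] = -2 / (2.2804 · 2.1602) = -2 / 4.9261 = -0.406
  r[V,V] = 1 (diagonal).

R is symmetric with unit diagonal. Assembling:

R = [[1, -0.406],
 [-0.406, 1]]


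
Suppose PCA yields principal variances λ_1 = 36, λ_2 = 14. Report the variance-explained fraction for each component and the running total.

Step 1 — total variance = trace(Sigma) = Σ λ_i = 36 + 14 = 50.

Step 2 — fraction explained by component i = λ_i / Σ λ:
  PC1: 36/50 = 0.72
  PC2: 14/50 = 0.28

Step 3 — cumulative fraction after k components = (λ_1 + ... + λ_k) / Σ λ:
  k = 1: 36/50 = 0.72
  k = 2: (36 + 14)/50 = 50/50 = 1

Summary (fraction, with percent):

explained: PC1 0.72 (72%), PC2 0.28 (28%);  cumulative: 0.72, 1


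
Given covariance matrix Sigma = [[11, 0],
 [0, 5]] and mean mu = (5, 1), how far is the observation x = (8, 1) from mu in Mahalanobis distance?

Step 1 — centre the observation: (x - mu) = (3, 0).

Step 2 — invert Sigma. det(Sigma) = 11·5 - (0)² = 55.
  Sigma^{-1} = (1/det) · [[d, -b], [-b, a]] = [[0.0909, 0],
 [0, 0.2]].

Step 3 — form the quadratic (x - mu)^T · Sigma^{-1} · (x - mu):
  Sigma^{-1} · (x - mu) = (0.2727, 0).
  (x - mu)^T · [Sigma^{-1} · (x - mu)] = (3)·(0.2727) + (0)·(0) = 0.8182.

Step 4 — take square root: d = √(0.8182) ≈ 0.9045.

d(x, mu) = √(0.8182) ≈ 0.9045


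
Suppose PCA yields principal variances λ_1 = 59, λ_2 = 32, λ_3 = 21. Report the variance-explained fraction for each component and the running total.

Step 1 — total variance = trace(Sigma) = Σ λ_i = 59 + 32 + 21 = 112.

Step 2 — fraction explained by component i = λ_i / Σ λ:
  PC1: 59/112 = 0.5268
  PC2: 32/112 = 0.2857
  PC3: 21/112 = 0.1875

Step 3 — cumulative fraction after k components = (λ_1 + ... + λ_k) / Σ λ:
  k = 1: 59/112 = 0.5268
  k = 2: (59 + 32)/112 = 91/112 = 0.8125
  k = 3: (59 + 32 + 21)/112 = 112/112 = 1

Summary (fraction, with percent):

explained: PC1 0.5268 (52.68%), PC2 0.2857 (28.57%), PC3 0.1875 (18.75%);  cumulative: 0.5268, 0.8125, 1


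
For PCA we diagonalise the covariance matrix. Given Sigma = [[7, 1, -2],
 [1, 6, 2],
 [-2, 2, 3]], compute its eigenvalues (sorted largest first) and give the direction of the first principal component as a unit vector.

Step 1 — characteristic polynomial p(λ) = det(λI - Sigma) = λ³ - tr·λ² + c_1·λ - det, where tr = trace, c_1 = sum of the principal 2×2 minors, det = det(Sigma):
  tr = 7 + 6 + 3 = 16,
  c_1 = (7·6 - (1)²) + (7·3 - (-2)²) + (6·3 - (2)²) = 41 + 17 + 14 = 72,
  det = 7·(6·3 - (2)²) - (1)·((1)·3 - (2)·(-2)) + (-2)·((1)·(2) - 6·(-2)) = 7·(14) - (1)·(7) + (-2)·(14) = 63.
  So p(λ) = λ³ - 16λ² + 72λ - 63.
Step 2 — look for an integer root (rational root theorem: any rational root is an integer divisor of 63). Testing λ = 7:
  p(7) = 343 - 784 + 504 - 63 = 0  ✓
  Dividing out (λ - 7): p(λ) = (λ - 7)(λ² - 9λ + 9).
Step 3 — remaining eigenvalues from the quadratic λ² - 9λ + 9 = 0:
  Δ = 9² - 4·9 = 81 - 36 = 45,  λ = (9 ± √45)/2 = (9 ± 6.7082)/2 ≈ 7.8541 or 1.1459.
  Sorted: λ_1 = 7.8541,  λ_2 = 7,  λ_3 = 1.1459  (check: sum = 16 = tr ✓).

Step 4 — unit eigenvector for λ_1 ≈ 7.8541: v spans the null space of (Sigma - λ_1 I), whose rows are
  r_1 = (-0.8541, 1, -2),  r_2 = (1, -1.8541, 2),  r_3 = (-2, 2, -4.8541).
  v is orthogonal to every row, so take v ∝ r_1 × r_2 = ((1)·(2) - (-2)·(-1.8541), (-2)·(1) - (-0.8541)·(2), (-0.8541)·(-1.8541) - (1)·(1)) ≈ (-1.7082, -0.2918, 0.5836).
  Rescale (multiply by -1 so the first nonzero entry is positive): u = (1.7082, 0.2918, -0.5836).
  ||u|| = √((1.7082)² + (0.2918)² + (-0.5836)²) = √(3.3437) ≈ 1.8286,  v_1 = u/||u|| ≈ (0.9342, 0.1596, -0.3192) (||v_1|| = 1).

λ_1 = 7.8541,  λ_2 = 7,  λ_3 = 1.1459;  v_1 ≈ (0.9342, 0.1596, -0.3192)


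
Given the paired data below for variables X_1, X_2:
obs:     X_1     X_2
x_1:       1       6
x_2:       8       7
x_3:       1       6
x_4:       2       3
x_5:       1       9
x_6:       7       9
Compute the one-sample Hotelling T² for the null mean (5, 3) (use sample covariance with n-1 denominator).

Step 1 — sample mean vector:
  mean(X_1) = (1 + 8 + 1 + 2 + 1 + 7) / 6 = 20/6 = 3.3333
  mean(X_2) = (6 + 7 + 6 + 3 + 9 + 9) / 6 = 40/6 = 6.6667
  x̄ = (3.3333, 6.6667),  deviation x̄ - mu_0 = (3.3333, 6.6667) - (5, 3) = (-1.6667, 3.6667).

Step 2 — sample covariance matrix, S[i,j] = (1/(n-1)) · Σ_k (x_{k,i} - mean_i) · (x_{k,j} - mean_j), divisor n-1 = 5:
  S[X_1,X_1] = ((-2.3333)·(-2.3333) + (4.6667)·(4.6667) + (-2.3333)·(-2.3333) + (-1.3333)·(-1.3333) + (-2.3333)·(-2.3333) + (3.6667)·(3.6667)) / 5 = 53.3333/5 = 10.6667
  S[X_1,X_2] = ((-2.3333)·(-0.6667) + (4.6667)·(0.3333) + (-2.3333)·(-0.6667) + (-1.3333)·(-3.6667) + (-2.3333)·(2.3333) + (3.6667)·(2.3333)) / 5 = 12.6667/5 = 2.5333
  S[X_2,X_2] = ((-0.6667)·(-0.6667) + (0.3333)·(0.3333) + (-0.6667)·(-0.6667) + (-3.6667)·(-3.6667) + (2.3333)·(2.3333) + (2.3333)·(2.3333)) / 5 = 25.3333/5 = 5.0667
  S = [[10.6667, 2.5333],
 [2.5333, 5.0667]].

Step 3 — invert S. det(S) = 10.6667·5.0667 - (2.5333)² = 47.6267.
  S^{-1} = (1/det) · [[d, -b], [-b, a]] = [[0.1064, -0.0532],
 [-0.0532, 0.224]].

Step 4 — quadratic form (x̄ - mu_0)^T · S^{-1} · (x̄ - mu_0):
  S^{-1} · (x̄ - mu_0) = (-0.3723, 0.9099),
  (x̄ - mu_0)^T · [...] = (-1.6667)·(-0.3723) + (3.6667)·(0.9099) = 3.9567.

Step 5 — scale by n: T² = 6 · 3.9567 = 23.7402.

T² ≈ 23.7402


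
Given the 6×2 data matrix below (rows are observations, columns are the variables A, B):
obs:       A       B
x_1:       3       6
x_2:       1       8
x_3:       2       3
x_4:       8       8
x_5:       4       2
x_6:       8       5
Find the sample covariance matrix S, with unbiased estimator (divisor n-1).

Step 1 — column means:
  mean(A) = (3 + 1 + 2 + 8 + 4 + 8) / 6 = 26/6 = 4.3333
  mean(B) = (6 + 8 + 3 + 8 + 2 + 5) / 6 = 32/6 = 5.3333

Step 2 — sample covariance S[i,j] = (1/(n-1)) · Σ_k (x_{k,i} - mean_i) · (x_{k,j} - mean_j), with n-1 = 5.
  S[A,A] = ((-1.3333)·(-1.3333) + (-3.3333)·(-3.3333) + (-2.3333)·(-2.3333) + (3.6667)·(3.6667) + (-0.3333)·(-0.3333) + (3.6667)·(3.6667)) / 5 = 45.3333/5 = 9.0667
  S[A,B] = ((-1.3333)·(0.6667) + (-3.3333)·(2.6667) + (-2.3333)·(-2.3333) + (3.6667)·(2.6667) + (-0.3333)·(-3.3333) + (3.6667)·(-0.3333)) / 5 = 5.3333/5 = 1.0667
  S[B,B] = ((0.6667)·(0.6667) + (2.6667)·(2.6667) + (-2.3333)·(-2.3333) + (2.6667)·(2.6667) + (-3.3333)·(-3.3333) + (-0.3333)·(-0.3333)) / 5 = 31.3333/5 = 6.2667

S is symmetric (S[j,i] = S[i,j]). Assembling:

S = [[9.0667, 1.0667],
 [1.0667, 6.2667]]


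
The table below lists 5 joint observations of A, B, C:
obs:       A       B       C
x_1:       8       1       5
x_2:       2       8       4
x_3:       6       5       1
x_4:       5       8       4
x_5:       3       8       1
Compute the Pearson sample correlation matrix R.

Step 1 — column means:
  mean(A) = (8 + 2 + 6 + 5 + 3) / 5 = 24/5 = 4.8
  mean(B) = (1 + 8 + 5 + 8 + 8) / 5 = 30/5 = 6
  mean(C) = (5 + 4 + 1 + 4 + 1) / 5 = 15/5 = 3

Step 2 — sample variances and covariances s[i,j] = (1/(n-1)) · Σ_k (x_{k,i} - mean_i) · (x_{k,j} - mean_j), with n-1 = 4:
  s[A,A] = ((3.2)·(3.2) + (-2.8)·(-2.8) + (1.2)·(1.2) + (0.2)·(0.2) + (-1.8)·(-1.8)) / 4 = 22.8/4 = 5.7
  s[A,B] = ((3.2)·(-5) + (-2.8)·(2) + (1.2)·(-1) + (0.2)·(2) + (-1.8)·(2)) / 4 = -26/4 = -6.5
  s[A,C] = ((3.2)·(2) + (-2.8)·(1) + (1.2)·(-2) + (0.2)·(1) + (-1.8)·(-2)) / 4 = 5/4 = 1.25
  s[B,B] = ((-5)·(-5) + (2)·(2) + (-1)·(-1) + (2)·(2) + (2)·(2)) / 4 = 38/4 = 9.5
  s[B,C] = ((-5)·(2) + (2)·(1) + (-1)·(-2) + (2)·(1) + (2)·(-2)) / 4 = -8/4 = -2
  s[C,C] = ((2)·(2) + (1)·(1) + (-2)·(-2) + (1)·(1) + (-2)·(-2)) / 4 = 14/4 = 3.5
  Sample standard deviations s_i = √(s[i,i]):
  s(A) = √(5.7) = 2.3875
  s(B) = √(9.5) = 3.0822
  s(C) = √(3.5) = 1.8708

Step 3 — r_{ij} = s_{ij} / (s_i · s_j):
  r[A,A] = 1 (diagonal).
  r[A,B] = -6.5 / (2.3875 · 3.0822) = -6.5 / 7.3587 = -0.8833
  r[A,C] = 1.25 / (2.3875 · 1.8708) = 1.25 / 4.4665 = 0.2799
  r[B,B] = 1 (diagonal).
  r[B,C] = -2 / (3.0822 · 1.8708) = -2 / 5.7663 = -0.3468
  r[C,C] = 1 (diagonal).

R is symmetric with unit diagonal. Assembling:

R = [[1, -0.8833, 0.2799],
 [-0.8833, 1, -0.3468],
 [0.2799, -0.3468, 1]]


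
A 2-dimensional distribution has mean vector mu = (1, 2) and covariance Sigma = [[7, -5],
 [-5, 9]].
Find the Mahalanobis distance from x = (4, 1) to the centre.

Step 1 — centre the observation: (x - mu) = (3, -1).

Step 2 — invert Sigma. det(Sigma) = 7·9 - (-5)² = 38.
  Sigma^{-1} = (1/det) · [[d, -b], [-b, a]] = [[0.2368, 0.1316],
 [0.1316, 0.1842]].

Step 3 — form the quadratic (x - mu)^T · Sigma^{-1} · (x - mu):
  Sigma^{-1} · (x - mu) = (0.5789, 0.2105).
  (x - mu)^T · [Sigma^{-1} · (x - mu)] = (3)·(0.5789) + (-1)·(0.2105) = 1.5263.

Step 4 — take square root: d = √(1.5263) ≈ 1.2354.

d(x, mu) = √(1.5263) ≈ 1.2354


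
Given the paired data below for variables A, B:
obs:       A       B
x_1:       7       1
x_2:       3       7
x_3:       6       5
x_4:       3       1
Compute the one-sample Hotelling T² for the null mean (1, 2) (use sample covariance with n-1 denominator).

Step 1 — sample mean vector:
  mean(A) = (7 + 3 + 6 + 3) / 4 = 19/4 = 4.75
  mean(B) = (1 + 7 + 5 + 1) / 4 = 14/4 = 3.5
  x̄ = (4.75, 3.5),  deviation x̄ - mu_0 = (4.75, 3.5) - (1, 2) = (3.75, 1.5).

Step 2 — sample covariance matrix, S[i,j] = (1/(n-1)) · Σ_k (x_{k,i} - mean_i) · (x_{k,j} - mean_j), divisor n-1 = 3:
  S[A,A] = ((2.25)·(2.25) + (-1.75)·(-1.75) + (1.25)·(1.25) + (-1.75)·(-1.75)) / 3 = 12.75/3 = 4.25
  S[A,B] = ((2.25)·(-2.5) + (-1.75)·(3.5) + (1.25)·(1.5) + (-1.75)·(-2.5)) / 3 = -5.5/3 = -1.8333
  S[B,B] = ((-2.5)·(-2.5) + (3.5)·(3.5) + (1.5)·(1.5) + (-2.5)·(-2.5)) / 3 = 27/3 = 9
  S = [[4.25, -1.8333],
 [-1.8333, 9]].

Step 3 — invert S. det(S) = 4.25·9 - (-1.8333)² = 34.8889.
  S^{-1} = (1/det) · [[d, -b], [-b, a]] = [[0.258, 0.0525],
 [0.0525, 0.1218]].

Step 4 — quadratic form (x̄ - mu_0)^T · S^{-1} · (x̄ - mu_0):
  S^{-1} · (x̄ - mu_0) = (1.0462, 0.3798),
  (x̄ - mu_0)^T · [...] = (3.75)·(1.0462) + (1.5)·(0.3798) = 4.4928.

Step 5 — scale by n: T² = 4 · 4.4928 = 17.9713.

T² ≈ 17.9713


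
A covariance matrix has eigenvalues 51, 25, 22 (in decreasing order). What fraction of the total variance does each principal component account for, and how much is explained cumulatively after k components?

Step 1 — total variance = trace(Sigma) = Σ λ_i = 51 + 25 + 22 = 98.

Step 2 — fraction explained by component i = λ_i / Σ λ:
  PC1: 51/98 = 0.5204
  PC2: 25/98 = 0.2551
  PC3: 22/98 = 0.2245

Step 3 — cumulative fraction after k components = (λ_1 + ... + λ_k) / Σ λ:
  k = 1: 51/98 = 0.5204
  k = 2: (51 + 25)/98 = 76/98 = 0.7755
  k = 3: (51 + 25 + 22)/98 = 98/98 = 1

Summary (fraction, with percent):

explained: PC1 0.5204 (52.04%), PC2 0.2551 (25.51%), PC3 0.2245 (22.45%);  cumulative: 0.5204, 0.7755, 1


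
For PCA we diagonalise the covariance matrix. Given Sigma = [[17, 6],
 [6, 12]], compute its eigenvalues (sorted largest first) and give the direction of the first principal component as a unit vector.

Step 1 — characteristic polynomial of 2×2 Sigma:
  det(Sigma - λI) = λ² - trace · λ + det = 0.
  trace = 17 + 12 = 29, det = 17·12 - (6)² = 168.
Step 2 — discriminant:
  Δ = trace² - 4·det = 841 - 672 = 169.
Step 3 — eigenvalues:
  λ = (trace ± √Δ)/2 = (29 ± 13)/2,
  λ_1 = 21,  λ_2 = 8.

Step 4 — unit eigenvector for λ_1: solve (Sigma - λ_1 I)v = 0. First row:
  (17 - 21)·v_x + (6)·v_y = 0, i.e. (-4)·v_x + (6)·v_y = 0,
  so v ∝ (b, λ_1 - a) = (6, 4) = u.
  ||u|| = √((6)² + (4)²) = √(52) ≈ 7.2111,
  v_1 = u/||u|| ≈ (0.8321, 0.5547) (||v_1|| = 1).

λ_1 = 21,  λ_2 = 8;  v_1 ≈ (0.8321, 0.5547)


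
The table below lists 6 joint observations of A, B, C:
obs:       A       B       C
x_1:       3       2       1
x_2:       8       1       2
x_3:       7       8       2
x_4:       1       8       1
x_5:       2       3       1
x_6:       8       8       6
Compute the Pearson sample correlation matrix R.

Step 1 — column means:
  mean(A) = (3 + 8 + 7 + 1 + 2 + 8) / 6 = 29/6 = 4.8333
  mean(B) = (2 + 1 + 8 + 8 + 3 + 8) / 6 = 30/6 = 5
  mean(C) = (1 + 2 + 2 + 1 + 1 + 6) / 6 = 13/6 = 2.1667

Step 2 — sample variances and covariances s[i,j] = (1/(n-1)) · Σ_k (x_{k,i} - mean_i) · (x_{k,j} - mean_j), with n-1 = 5:
  s[A,A] = ((-1.8333)·(-1.8333) + (3.1667)·(3.1667) + (2.1667)·(2.1667) + (-3.8333)·(-3.8333) + (-2.8333)·(-2.8333) + (3.1667)·(3.1667)) / 5 = 50.8333/5 = 10.1667
  s[A,B] = ((-1.8333)·(-3) + (3.1667)·(-4) + (2.1667)·(3) + (-3.8333)·(3) + (-2.8333)·(-2) + (3.1667)·(3)) / 5 = 3/5 = 0.6
  s[A,C] = ((-1.8333)·(-1.1667) + (3.1667)·(-0.1667) + (2.1667)·(-0.1667) + (-3.8333)·(-1.1667) + (-2.8333)·(-1.1667) + (3.1667)·(3.8333)) / 5 = 21.1667/5 = 4.2333
  s[B,B] = ((-3)·(-3) + (-4)·(-4) + (3)·(3) + (3)·(3) + (-2)·(-2) + (3)·(3)) / 5 = 56/5 = 11.2
  s[B,C] = ((-3)·(-1.1667) + (-4)·(-0.1667) + (3)·(-0.1667) + (3)·(-1.1667) + (-2)·(-1.1667) + (3)·(3.8333)) / 5 = 14/5 = 2.8
  s[C,C] = ((-1.1667)·(-1.1667) + (-0.1667)·(-0.1667) + (-0.1667)·(-0.1667) + (-1.1667)·(-1.1667) + (-1.1667)·(-1.1667) + (3.8333)·(3.8333)) / 5 = 18.8333/5 = 3.7667
  Sample standard deviations s_i = √(s[i,i]):
  s(A) = √(10.1667) = 3.1885
  s(B) = √(11.2) = 3.3466
  s(C) = √(3.7667) = 1.9408

Step 3 — r_{ij} = s_{ij} / (s_i · s_j):
  r[A,A] = 1 (diagonal).
  r[A,B] = 0.6 / (3.1885 · 3.3466) = 0.6 / 10.6708 = 0.0562
  r[A,C] = 4.2333 / (3.1885 · 1.9408) = 4.2333 / 6.1883 = 0.6841
  r[B,B] = 1 (diagonal).
  r[B,C] = 2.8 / (3.3466 · 1.9408) = 2.8 / 6.4951 = 0.4311
  r[C,C] = 1 (diagonal).

R is symmetric with unit diagonal. Assembling:

R = [[1, 0.0562, 0.6841],
 [0.0562, 1, 0.4311],
 [0.6841, 0.4311, 1]]


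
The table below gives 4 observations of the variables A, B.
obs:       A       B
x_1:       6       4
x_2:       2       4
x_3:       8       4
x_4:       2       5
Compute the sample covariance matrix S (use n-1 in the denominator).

Step 1 — column means:
  mean(A) = (6 + 2 + 8 + 2) / 4 = 18/4 = 4.5
  mean(B) = (4 + 4 + 4 + 5) / 4 = 17/4 = 4.25

Step 2 — sample covariance S[i,j] = (1/(n-1)) · Σ_k (x_{k,i} - mean_i) · (x_{k,j} - mean_j), with n-1 = 3.
  S[A,A] = ((1.5)·(1.5) + (-2.5)·(-2.5) + (3.5)·(3.5) + (-2.5)·(-2.5)) / 3 = 27/3 = 9
  S[A,B] = ((1.5)·(-0.25) + (-2.5)·(-0.25) + (3.5)·(-0.25) + (-2.5)·(0.75)) / 3 = -2.5/3 = -0.8333
  S[B,B] = ((-0.25)·(-0.25) + (-0.25)·(-0.25) + (-0.25)·(-0.25) + (0.75)·(0.75)) / 3 = 0.75/3 = 0.25

S is symmetric (S[j,i] = S[i,j]). Assembling:

S = [[9, -0.8333],
 [-0.8333, 0.25]]


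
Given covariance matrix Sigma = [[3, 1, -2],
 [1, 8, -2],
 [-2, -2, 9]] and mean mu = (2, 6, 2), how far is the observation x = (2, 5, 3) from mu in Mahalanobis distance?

Step 1 — centre the observation: (x - mu) = (0, -1, 1).

Step 2 — invert Sigma (cofactor / det for 3×3, or solve directly):
  Sigma^{-1} = [[0.3977, -0.0292, 0.0819],
 [-0.0292, 0.1345, 0.0234],
 [0.0819, 0.0234, 0.1345]].

Step 3 — form the quadratic (x - mu)^T · Sigma^{-1} · (x - mu):
  Sigma^{-1} · (x - mu) = (0.1111, -0.1111, 0.1111).
  (x - mu)^T · [Sigma^{-1} · (x - mu)] = (0)·(0.1111) + (-1)·(-0.1111) + (1)·(0.1111) = 0.2222.

Step 4 — take square root: d = √(0.2222) ≈ 0.4714.

d(x, mu) = √(0.2222) ≈ 0.4714


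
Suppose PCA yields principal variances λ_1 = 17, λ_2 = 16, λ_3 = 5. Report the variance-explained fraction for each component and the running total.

Step 1 — total variance = trace(Sigma) = Σ λ_i = 17 + 16 + 5 = 38.

Step 2 — fraction explained by component i = λ_i / Σ λ:
  PC1: 17/38 = 0.4474
  PC2: 16/38 = 0.4211
  PC3: 5/38 = 0.1316

Step 3 — cumulative fraction after k components = (λ_1 + ... + λ_k) / Σ λ:
  k = 1: 17/38 = 0.4474
  k = 2: (17 + 16)/38 = 33/38 = 0.8684
  k = 3: (17 + 16 + 5)/38 = 38/38 = 1

Summary (fraction, with percent):

explained: PC1 0.4474 (44.74%), PC2 0.4211 (42.11%), PC3 0.1316 (13.16%);  cumulative: 0.4474, 0.8684, 1


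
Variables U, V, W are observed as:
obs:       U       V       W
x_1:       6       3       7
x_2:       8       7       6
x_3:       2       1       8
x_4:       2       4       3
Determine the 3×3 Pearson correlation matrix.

Step 1 — column means:
  mean(U) = (6 + 8 + 2 + 2) / 4 = 18/4 = 4.5
  mean(V) = (3 + 7 + 1 + 4) / 4 = 15/4 = 3.75
  mean(W) = (7 + 6 + 8 + 3) / 4 = 24/4 = 6

Step 2 — sample variances and covariances s[i,j] = (1/(n-1)) · Σ_k (x_{k,i} - mean_i) · (x_{k,j} - mean_j), with n-1 = 3:
  s[U,U] = ((1.5)·(1.5) + (3.5)·(3.5) + (-2.5)·(-2.5) + (-2.5)·(-2.5)) / 3 = 27/3 = 9
  s[U,V] = ((1.5)·(-0.75) + (3.5)·(3.25) + (-2.5)·(-2.75) + (-2.5)·(0.25)) / 3 = 16.5/3 = 5.5
  s[U,W] = ((1.5)·(1) + (3.5)·(0) + (-2.5)·(2) + (-2.5)·(-3)) / 3 = 4/3 = 1.3333
  s[V,V] = ((-0.75)·(-0.75) + (3.25)·(3.25) + (-2.75)·(-2.75) + (0.25)·(0.25)) / 3 = 18.75/3 = 6.25
  s[V,W] = ((-0.75)·(1) + (3.25)·(0) + (-2.75)·(2) + (0.25)·(-3)) / 3 = -7/3 = -2.3333
  s[W,W] = ((1)·(1) + (0)·(0) + (2)·(2) + (-3)·(-3)) / 3 = 14/3 = 4.6667
  Sample standard deviations s_i = √(s[i,i]):
  s(U) = √(9) = 3
  s(V) = √(6.25) = 2.5
  s(W) = √(4.6667) = 2.1602

Step 3 — r_{ij} = s_{ij} / (s_i · s_j):
  r[U,U] = 1 (diagonal).
  r[U,V] = 5.5 / (3 · 2.5) = 5.5 / 7.5 = 0.7333
  r[U,W] = 1.3333 / (3 · 2.1602) = 1.3333 / 6.4807 = 0.2057
  r[V,V] = 1 (diagonal).
  r[V,W] = -2.3333 / (2.5 · 2.1602) = -2.3333 / 5.4006 = -0.432
  r[W,W] = 1 (diagonal).

R is symmetric with unit diagonal. Assembling:

R = [[1, 0.7333, 0.2057],
 [0.7333, 1, -0.432],
 [0.2057, -0.432, 1]]


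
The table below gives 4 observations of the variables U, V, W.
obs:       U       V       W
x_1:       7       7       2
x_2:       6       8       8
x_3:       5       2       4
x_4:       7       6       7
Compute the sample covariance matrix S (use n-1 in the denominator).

Step 1 — column means:
  mean(U) = (7 + 6 + 5 + 7) / 4 = 25/4 = 6.25
  mean(V) = (7 + 8 + 2 + 6) / 4 = 23/4 = 5.75
  mean(W) = (2 + 8 + 4 + 7) / 4 = 21/4 = 5.25

Step 2 — sample covariance S[i,j] = (1/(n-1)) · Σ_k (x_{k,i} - mean_i) · (x_{k,j} - mean_j), with n-1 = 3.
  S[U,U] = ((0.75)·(0.75) + (-0.25)·(-0.25) + (-1.25)·(-1.25) + (0.75)·(0.75)) / 3 = 2.75/3 = 0.9167
  S[U,V] = ((0.75)·(1.25) + (-0.25)·(2.25) + (-1.25)·(-3.75) + (0.75)·(0.25)) / 3 = 5.25/3 = 1.75
  S[U,W] = ((0.75)·(-3.25) + (-0.25)·(2.75) + (-1.25)·(-1.25) + (0.75)·(1.75)) / 3 = -0.25/3 = -0.0833
  S[V,V] = ((1.25)·(1.25) + (2.25)·(2.25) + (-3.75)·(-3.75) + (0.25)·(0.25)) / 3 = 20.75/3 = 6.9167
  S[V,W] = ((1.25)·(-3.25) + (2.25)·(2.75) + (-3.75)·(-1.25) + (0.25)·(1.75)) / 3 = 7.25/3 = 2.4167
  S[W,W] = ((-3.25)·(-3.25) + (2.75)·(2.75) + (-1.25)·(-1.25) + (1.75)·(1.75)) / 3 = 22.75/3 = 7.5833

S is symmetric (S[j,i] = S[i,j]). Assembling:

S = [[0.9167, 1.75, -0.0833],
 [1.75, 6.9167, 2.4167],
 [-0.0833, 2.4167, 7.5833]]


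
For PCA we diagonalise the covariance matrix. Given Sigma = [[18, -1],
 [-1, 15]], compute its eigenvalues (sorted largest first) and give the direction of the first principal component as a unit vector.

Step 1 — characteristic polynomial of 2×2 Sigma:
  det(Sigma - λI) = λ² - trace · λ + det = 0.
  trace = 18 + 15 = 33, det = 18·15 - (-1)² = 269.
Step 2 — discriminant:
  Δ = trace² - 4·det = 1089 - 1076 = 13.
Step 3 — eigenvalues:
  λ = (trace ± √Δ)/2 = (33 ± 3.6056)/2,
  λ_1 = 18.3028,  λ_2 = 14.6972.

Step 4 — unit eigenvector for λ_1: solve (Sigma - λ_1 I)v = 0. First row:
  (18 - 18.3028)·v_x + (-1)·v_y = 0, i.e. (-0.3028)·v_x + (-1)·v_y = 0,
  so v ∝ (b, λ_1 - a) = (-1, 0.3028); multiply by -1 so the first entry is positive: u = (1, -0.3028).
  ||u|| = √((1)² + (-0.3028)²) = √(1.0917) ≈ 1.0448,
  v_1 = u/||u|| ≈ (0.9571, -0.2898) (||v_1|| = 1).

λ_1 = 18.3028,  λ_2 = 14.6972;  v_1 ≈ (0.9571, -0.2898)


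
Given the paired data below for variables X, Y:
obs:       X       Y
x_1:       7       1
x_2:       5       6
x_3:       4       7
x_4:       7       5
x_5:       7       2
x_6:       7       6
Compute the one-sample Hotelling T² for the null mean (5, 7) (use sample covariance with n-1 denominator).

Step 1 — sample mean vector:
  mean(X) = (7 + 5 + 4 + 7 + 7 + 7) / 6 = 37/6 = 6.1667
  mean(Y) = (1 + 6 + 7 + 5 + 2 + 6) / 6 = 27/6 = 4.5
  x̄ = (6.1667, 4.5),  deviation x̄ - mu_0 = (6.1667, 4.5) - (5, 7) = (1.1667, -2.5).

Step 2 — sample covariance matrix, S[i,j] = (1/(n-1)) · Σ_k (x_{k,i} - mean_i) · (x_{k,j} - mean_j), divisor n-1 = 5:
  S[X,X] = ((0.8333)·(0.8333) + (-1.1667)·(-1.1667) + (-2.1667)·(-2.1667) + (0.8333)·(0.8333) + (0.8333)·(0.8333) + (0.8333)·(0.8333)) / 5 = 8.8333/5 = 1.7667
  S[X,Y] = ((0.8333)·(-3.5) + (-1.1667)·(1.5) + (-2.1667)·(2.5) + (0.8333)·(0.5) + (0.8333)·(-2.5) + (0.8333)·(1.5)) / 5 = -10.5/5 = -2.1
  S[Y,Y] = ((-3.5)·(-3.5) + (1.5)·(1.5) + (2.5)·(2.5) + (0.5)·(0.5) + (-2.5)·(-2.5) + (1.5)·(1.5)) / 5 = 29.5/5 = 5.9
  S = [[1.7667, -2.1],
 [-2.1, 5.9]].

Step 3 — invert S. det(S) = 1.7667·5.9 - (-2.1)² = 6.0133.
  S^{-1} = (1/det) · [[d, -b], [-b, a]] = [[0.9812, 0.3492],
 [0.3492, 0.2938]].

Step 4 — quadratic form (x̄ - mu_0)^T · S^{-1} · (x̄ - mu_0):
  S^{-1} · (x̄ - mu_0) = (0.2716, -0.3271),
  (x̄ - mu_0)^T · [...] = (1.1667)·(0.2716) + (-2.5)·(-0.3271) = 1.1345.

Step 5 — scale by n: T² = 6 · 1.1345 = 6.8071.

T² ≈ 6.8071


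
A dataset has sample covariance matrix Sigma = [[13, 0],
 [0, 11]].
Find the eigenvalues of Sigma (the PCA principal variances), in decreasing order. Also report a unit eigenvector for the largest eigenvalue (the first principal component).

Step 1 — characteristic polynomial of 2×2 Sigma:
  det(Sigma - λI) = λ² - trace · λ + det = 0.
  trace = 13 + 11 = 24, det = 13·11 - (0)² = 143.
Step 2 — discriminant:
  Δ = trace² - 4·det = 576 - 572 = 4.
Step 3 — eigenvalues:
  λ = (trace ± √Δ)/2 = (24 ± 2)/2,
  λ_1 = 13,  λ_2 = 11.

Step 4 — unit eigenvector for λ_1: Sigma is diagonal, so its eigenvectors are the coordinate axes. λ_1 = 13 is the diagonal entry on the first coordinate axis, hence
  v_1 = (1, 0) (||v_1|| = 1).

λ_1 = 13,  λ_2 = 11;  v_1 ≈ (1, 0)


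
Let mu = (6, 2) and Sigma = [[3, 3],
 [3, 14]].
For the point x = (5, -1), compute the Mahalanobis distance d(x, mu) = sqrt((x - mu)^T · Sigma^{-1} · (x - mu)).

Step 1 — centre the observation: (x - mu) = (-1, -3).

Step 2 — invert Sigma. det(Sigma) = 3·14 - (3)² = 33.
  Sigma^{-1} = (1/det) · [[d, -b], [-b, a]] = [[0.4242, -0.0909],
 [-0.0909, 0.0909]].

Step 3 — form the quadratic (x - mu)^T · Sigma^{-1} · (x - mu):
  Sigma^{-1} · (x - mu) = (-0.1515, -0.1818).
  (x - mu)^T · [Sigma^{-1} · (x - mu)] = (-1)·(-0.1515) + (-3)·(-0.1818) = 0.697.

Step 4 — take square root: d = √(0.697) ≈ 0.8348.

d(x, mu) = √(0.697) ≈ 0.8348


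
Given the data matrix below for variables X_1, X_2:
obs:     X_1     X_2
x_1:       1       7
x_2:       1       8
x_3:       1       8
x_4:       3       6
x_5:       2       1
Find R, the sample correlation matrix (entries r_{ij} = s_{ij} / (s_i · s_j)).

Step 1 — column means:
  mean(X_1) = (1 + 1 + 1 + 3 + 2) / 5 = 8/5 = 1.6
  mean(X_2) = (7 + 8 + 8 + 6 + 1) / 5 = 30/5 = 6

Step 2 — sample variances and covariances s[i,j] = (1/(n-1)) · Σ_k (x_{k,i} - mean_i) · (x_{k,j} - mean_j), with n-1 = 4:
  s[X_1,X_1] = ((-0.6)·(-0.6) + (-0.6)·(-0.6) + (-0.6)·(-0.6) + (1.4)·(1.4) + (0.4)·(0.4)) / 4 = 3.2/4 = 0.8
  s[X_1,X_2] = ((-0.6)·(1) + (-0.6)·(2) + (-0.6)·(2) + (1.4)·(0) + (0.4)·(-5)) / 4 = -5/4 = -1.25
  s[X_2,X_2] = ((1)·(1) + (2)·(2) + (2)·(2) + (0)·(0) + (-5)·(-5)) / 4 = 34/4 = 8.5
  Sample standard deviations s_i = √(s[i,i]):
  s(X_1) = √(0.8) = 0.8944
  s(X_2) = √(8.5) = 2.9155

Step 3 — r_{ij} = s_{ij} / (s_i · s_j):
  r[X_1,X_1] = 1 (diagonal).
  r[X_1,X_2] = -1.25 / (0.8944 · 2.9155) = -1.25 / 2.6077 = -0.4794
  r[X_2,X_2] = 1 (diagonal).

R is symmetric with unit diagonal. Assembling:

R = [[1, -0.4794],
 [-0.4794, 1]]


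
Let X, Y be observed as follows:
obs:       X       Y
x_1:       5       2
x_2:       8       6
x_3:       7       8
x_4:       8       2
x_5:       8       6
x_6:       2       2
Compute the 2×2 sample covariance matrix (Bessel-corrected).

Step 1 — column means:
  mean(X) = (5 + 8 + 7 + 8 + 8 + 2) / 6 = 38/6 = 6.3333
  mean(Y) = (2 + 6 + 8 + 2 + 6 + 2) / 6 = 26/6 = 4.3333

Step 2 — sample covariance S[i,j] = (1/(n-1)) · Σ_k (x_{k,i} - mean_i) · (x_{k,j} - mean_j), with n-1 = 5.
  S[X,X] = ((-1.3333)·(-1.3333) + (1.6667)·(1.6667) + (0.6667)·(0.6667) + (1.6667)·(1.6667) + (1.6667)·(1.6667) + (-4.3333)·(-4.3333)) / 5 = 29.3333/5 = 5.8667
  S[X,Y] = ((-1.3333)·(-2.3333) + (1.6667)·(1.6667) + (0.6667)·(3.6667) + (1.6667)·(-2.3333) + (1.6667)·(1.6667) + (-4.3333)·(-2.3333)) / 5 = 17.3333/5 = 3.4667
  S[Y,Y] = ((-2.3333)·(-2.3333) + (1.6667)·(1.6667) + (3.6667)·(3.6667) + (-2.3333)·(-2.3333) + (1.6667)·(1.6667) + (-2.3333)·(-2.3333)) / 5 = 35.3333/5 = 7.0667

S is symmetric (S[j,i] = S[i,j]). Assembling:

S = [[5.8667, 3.4667],
 [3.4667, 7.0667]]


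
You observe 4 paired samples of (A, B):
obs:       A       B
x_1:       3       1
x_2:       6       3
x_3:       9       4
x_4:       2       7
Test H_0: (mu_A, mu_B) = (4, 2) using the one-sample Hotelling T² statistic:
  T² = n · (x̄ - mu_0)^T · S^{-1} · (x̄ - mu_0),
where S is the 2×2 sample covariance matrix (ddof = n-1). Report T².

Step 1 — sample mean vector:
  mean(A) = (3 + 6 + 9 + 2) / 4 = 20/4 = 5
  mean(B) = (1 + 3 + 4 + 7) / 4 = 15/4 = 3.75
  x̄ = (5, 3.75),  deviation x̄ - mu_0 = (5, 3.75) - (4, 2) = (1, 1.75).

Step 2 — sample covariance matrix, S[i,j] = (1/(n-1)) · Σ_k (x_{k,i} - mean_i) · (x_{k,j} - mean_j), divisor n-1 = 3:
  S[A,A] = ((-2)·(-2) + (1)·(1) + (4)·(4) + (-3)·(-3)) / 3 = 30/3 = 10
  S[A,B] = ((-2)·(-2.75) + (1)·(-0.75) + (4)·(0.25) + (-3)·(3.25)) / 3 = -4/3 = -1.3333
  S[B,B] = ((-2.75)·(-2.75) + (-0.75)·(-0.75) + (0.25)·(0.25) + (3.25)·(3.25)) / 3 = 18.75/3 = 6.25
  S = [[10, -1.3333],
 [-1.3333, 6.25]].

Step 3 — invert S. det(S) = 10·6.25 - (-1.3333)² = 60.7222.
  S^{-1} = (1/det) · [[d, -b], [-b, a]] = [[0.1029, 0.022],
 [0.022, 0.1647]].

Step 4 — quadratic form (x̄ - mu_0)^T · S^{-1} · (x̄ - mu_0):
  S^{-1} · (x̄ - mu_0) = (0.1414, 0.3102),
  (x̄ - mu_0)^T · [...] = (1)·(0.1414) + (1.75)·(0.3102) = 0.6841.

Step 5 — scale by n: T² = 4 · 0.6841 = 2.7365.

T² ≈ 2.7365


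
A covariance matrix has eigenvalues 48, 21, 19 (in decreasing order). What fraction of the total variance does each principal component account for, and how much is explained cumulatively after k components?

Step 1 — total variance = trace(Sigma) = Σ λ_i = 48 + 21 + 19 = 88.

Step 2 — fraction explained by component i = λ_i / Σ λ:
  PC1: 48/88 = 0.5455
  PC2: 21/88 = 0.2386
  PC3: 19/88 = 0.2159

Step 3 — cumulative fraction after k components = (λ_1 + ... + λ_k) / Σ λ:
  k = 1: 48/88 = 0.5455
  k = 2: (48 + 21)/88 = 69/88 = 0.7841
  k = 3: (48 + 21 + 19)/88 = 88/88 = 1

Summary (fraction, with percent):

explained: PC1 0.5455 (54.55%), PC2 0.2386 (23.86%), PC3 0.2159 (21.59%);  cumulative: 0.5455, 0.7841, 1


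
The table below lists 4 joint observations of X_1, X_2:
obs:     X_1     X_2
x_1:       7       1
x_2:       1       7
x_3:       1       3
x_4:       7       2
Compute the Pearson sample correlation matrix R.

Step 1 — column means:
  mean(X_1) = (7 + 1 + 1 + 7) / 4 = 16/4 = 4
  mean(X_2) = (1 + 7 + 3 + 2) / 4 = 13/4 = 3.25

Step 2 — sample variances and covariances s[i,j] = (1/(n-1)) · Σ_k (x_{k,i} - mean_i) · (x_{k,j} - mean_j), with n-1 = 3:
  s[X_1,X_1] = ((3)·(3) + (-3)·(-3) + (-3)·(-3) + (3)·(3)) / 3 = 36/3 = 12
  s[X_1,X_2] = ((3)·(-2.25) + (-3)·(3.75) + (-3)·(-0.25) + (3)·(-1.25)) / 3 = -21/3 = -7
  s[X_2,X_2] = ((-2.25)·(-2.25) + (3.75)·(3.75) + (-0.25)·(-0.25) + (-1.25)·(-1.25)) / 3 = 20.75/3 = 6.9167
  Sample standard deviations s_i = √(s[i,i]):
  s(X_1) = √(12) = 3.4641
  s(X_2) = √(6.9167) = 2.63

Step 3 — r_{ij} = s_{ij} / (s_i · s_j):
  r[X_1,X_1] = 1 (diagonal).
  r[X_1,X_2] = -7 / (3.4641 · 2.63) = -7 / 9.1104 = -0.7683
  r[X_2,X_2] = 1 (diagonal).

R is symmetric with unit diagonal. Assembling:

R = [[1, -0.7683],
 [-0.7683, 1]]


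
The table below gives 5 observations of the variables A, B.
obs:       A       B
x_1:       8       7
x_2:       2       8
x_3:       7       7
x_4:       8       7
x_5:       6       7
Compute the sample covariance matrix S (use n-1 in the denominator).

Step 1 — column means:
  mean(A) = (8 + 2 + 7 + 8 + 6) / 5 = 31/5 = 6.2
  mean(B) = (7 + 8 + 7 + 7 + 7) / 5 = 36/5 = 7.2

Step 2 — sample covariance S[i,j] = (1/(n-1)) · Σ_k (x_{k,i} - mean_i) · (x_{k,j} - mean_j), with n-1 = 4.
  S[A,A] = ((1.8)·(1.8) + (-4.2)·(-4.2) + (0.8)·(0.8) + (1.8)·(1.8) + (-0.2)·(-0.2)) / 4 = 24.8/4 = 6.2
  S[A,B] = ((1.8)·(-0.2) + (-4.2)·(0.8) + (0.8)·(-0.2) + (1.8)·(-0.2) + (-0.2)·(-0.2)) / 4 = -4.2/4 = -1.05
  S[B,B] = ((-0.2)·(-0.2) + (0.8)·(0.8) + (-0.2)·(-0.2) + (-0.2)·(-0.2) + (-0.2)·(-0.2)) / 4 = 0.8/4 = 0.2

S is symmetric (S[j,i] = S[i,j]). Assembling:

S = [[6.2, -1.05],
 [-1.05, 0.2]]


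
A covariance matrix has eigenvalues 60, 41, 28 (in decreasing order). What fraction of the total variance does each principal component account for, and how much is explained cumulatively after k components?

Step 1 — total variance = trace(Sigma) = Σ λ_i = 60 + 41 + 28 = 129.

Step 2 — fraction explained by component i = λ_i / Σ λ:
  PC1: 60/129 = 0.4651
  PC2: 41/129 = 0.3178
  PC3: 28/129 = 0.2171

Step 3 — cumulative fraction after k components = (λ_1 + ... + λ_k) / Σ λ:
  k = 1: 60/129 = 0.4651
  k = 2: (60 + 41)/129 = 101/129 = 0.7829
  k = 3: (60 + 41 + 28)/129 = 129/129 = 1

Summary (fraction, with percent):

explained: PC1 0.4651 (46.51%), PC2 0.3178 (31.78%), PC3 0.2171 (21.71%);  cumulative: 0.4651, 0.7829, 1


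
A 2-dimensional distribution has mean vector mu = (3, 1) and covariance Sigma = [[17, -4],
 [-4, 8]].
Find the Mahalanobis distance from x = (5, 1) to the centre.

Step 1 — centre the observation: (x - mu) = (2, 0).

Step 2 — invert Sigma. det(Sigma) = 17·8 - (-4)² = 120.
  Sigma^{-1} = (1/det) · [[d, -b], [-b, a]] = [[0.0667, 0.0333],
 [0.0333, 0.1417]].

Step 3 — form the quadratic (x - mu)^T · Sigma^{-1} · (x - mu):
  Sigma^{-1} · (x - mu) = (0.1333, 0.0667).
  (x - mu)^T · [Sigma^{-1} · (x - mu)] = (2)·(0.1333) + (0)·(0.0667) = 0.2667.

Step 4 — take square root: d = √(0.2667) ≈ 0.5164.

d(x, mu) = √(0.2667) ≈ 0.5164


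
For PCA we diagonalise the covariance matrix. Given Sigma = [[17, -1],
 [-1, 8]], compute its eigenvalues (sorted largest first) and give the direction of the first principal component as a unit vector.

Step 1 — characteristic polynomial of 2×2 Sigma:
  det(Sigma - λI) = λ² - trace · λ + det = 0.
  trace = 17 + 8 = 25, det = 17·8 - (-1)² = 135.
Step 2 — discriminant:
  Δ = trace² - 4·det = 625 - 540 = 85.
Step 3 — eigenvalues:
  λ = (trace ± √Δ)/2 = (25 ± 9.2195)/2,
  λ_1 = 17.1098,  λ_2 = 7.8902.

Step 4 — unit eigenvector for λ_1: solve (Sigma - λ_1 I)v = 0. First row:
  (17 - 17.1098)·v_x + (-1)·v_y = 0, i.e. (-0.1098)·v_x + (-1)·v_y = 0,
  so v ∝ (b, λ_1 - a) = (-1, 0.1098); multiply by -1 so the first entry is positive: u = (1, -0.1098).
  ||u|| = √((1)² + (-0.1098)²) = √(1.012) ≈ 1.006,
  v_1 = u/||u|| ≈ (0.994, -0.1091) (||v_1|| = 1).

λ_1 = 17.1098,  λ_2 = 7.8902;  v_1 ≈ (0.994, -0.1091)
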